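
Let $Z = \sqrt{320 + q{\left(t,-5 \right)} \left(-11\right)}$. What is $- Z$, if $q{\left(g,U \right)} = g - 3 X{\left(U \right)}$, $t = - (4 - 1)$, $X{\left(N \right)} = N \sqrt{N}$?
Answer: $- \sqrt{353 - 165 i \sqrt{5}} \approx -20.78 + 8.8775 i$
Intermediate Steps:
$X{\left(N \right)} = N^{\frac{3}{2}}$
$t = -3$ ($t = \left(-1\right) 3 = -3$)
$q{\left(g,U \right)} = g - 3 U^{\frac{3}{2}}$
$Z = \sqrt{353 - 165 i \sqrt{5}}$ ($Z = \sqrt{320 + \left(-3 - 3 \left(-5\right)^{\frac{3}{2}}\right) \left(-11\right)} = \sqrt{320 + \left(-3 - 3 \left(- 5 i \sqrt{5}\right)\right) \left(-11\right)} = \sqrt{320 + \left(-3 + 15 i \sqrt{5}\right) \left(-11\right)} = \sqrt{320 + \left(33 - 165 i \sqrt{5}\right)} = \sqrt{353 - 165 i \sqrt{5}} \approx 20.78 - 8.8775 i$)
$- Z = - \sqrt{353 - 165 i \sqrt{5}}$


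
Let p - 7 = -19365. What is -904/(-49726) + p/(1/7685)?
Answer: -3698774776038/24863 ≈ -1.4877e+8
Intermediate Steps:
p = -19358 (p = 7 - 19365 = -19358)
-904/(-49726) + p/(1/7685) = -904/(-49726) - 19358/(1/7685) = -904*(-1/49726) - 19358/1/7685 = 452/24863 - 19358*7685 = 452/24863 - 148766230 = -3698774776038/24863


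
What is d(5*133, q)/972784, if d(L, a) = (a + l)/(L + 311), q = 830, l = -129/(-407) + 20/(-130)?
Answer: 4392393/5023472140544 ≈ 8.7437e-7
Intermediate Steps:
l = 863/5291 (l = -129*(-1/407) + 20*(-1/130) = 129/407 - 2/13 = 863/5291 ≈ 0.16311)
d(L, a) = (863/5291 + a)/(311 + L) (d(L, a) = (a + 863/5291)/(L + 311) = (863/5291 + a)/(311 + L))
d(5*133, q)/972784 = ((863/5291 + 830)/(311 + 5*133))/972784 = ((4392393/5291)/(311 + 665))*(1/972784) = ((4392393/5291)/976)*(1/972784) = ((1/976)*(4392393/5291))*(1/972784) = (4392393/5164016)*(1/972784) = 4392393/5023472140544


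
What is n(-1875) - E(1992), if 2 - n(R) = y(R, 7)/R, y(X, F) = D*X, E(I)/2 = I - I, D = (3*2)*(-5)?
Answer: 32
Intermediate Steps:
D = -30 (D = 6*(-5) = -30)
E(I) = 0 (E(I) = 2*(I - I) = 2*0 = 0)
y(X, F) = -30*X
n(R) = 32 (n(R) = 2 - (-30*R)/R = 2 - 1*(-30) = 2 + 30 = 32)
n(-1875) - E(1992) = 32 - 1*0 = 32 + 0 = 32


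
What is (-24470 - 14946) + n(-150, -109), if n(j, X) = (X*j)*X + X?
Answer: -1821675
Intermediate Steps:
n(j, X) = X + j*X² (n(j, X) = j*X² + X = X + j*X²)
(-24470 - 14946) + n(-150, -109) = (-24470 - 14946) - 109*(1 - 109*(-150)) = -39416 - 109*(1 + 16350) = -39416 - 109*16351 = -39416 - 1782259 = -1821675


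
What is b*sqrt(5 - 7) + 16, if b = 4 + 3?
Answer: 16 + 7*I*sqrt(2) ≈ 16.0 + 9.8995*I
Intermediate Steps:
b = 7
b*sqrt(5 - 7) + 16 = 7*sqrt(5 - 7) + 16 = 7*sqrt(-2) + 16 = 7*(I*sqrt(2)) + 16 = 7*I*sqrt(2) + 16 = 16 + 7*I*sqrt(2)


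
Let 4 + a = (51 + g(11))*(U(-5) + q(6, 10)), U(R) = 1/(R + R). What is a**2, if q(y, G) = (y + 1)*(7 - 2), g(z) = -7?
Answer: 58644964/25 ≈ 2.3458e+6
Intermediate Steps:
q(y, G) = 5 + 5*y (q(y, G) = (1 + y)*5 = 5 + 5*y)
U(R) = 1/(2*R)
a = 7658/5 (a = -4 + (51 - 7)*((1/2)/(-5) + (5 + 5*6)) = -4 + 44*((1/2)*(-1/5) + (5 + 30)) = -4 + 44*(-1/10 + 35) = -4 + 44*(349/10) = -4 + 7678/5 = 7658/5 ≈ 1531.6)
a**2 = (7658/5)**2 = 58644964/25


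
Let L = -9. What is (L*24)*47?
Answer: -10152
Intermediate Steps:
(L*24)*47 = -9*24*47 = -216*47 = -10152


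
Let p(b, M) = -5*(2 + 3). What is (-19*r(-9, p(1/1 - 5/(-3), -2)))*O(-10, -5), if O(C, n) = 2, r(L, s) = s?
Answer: 950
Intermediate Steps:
p(b, M) = -25 (p(b, M) = -5*5 = -25)
(-19*r(-9, p(1/1 - 5/(-3), -2)))*O(-10, -5) = -19*(-25)*2 = 475*2 = 950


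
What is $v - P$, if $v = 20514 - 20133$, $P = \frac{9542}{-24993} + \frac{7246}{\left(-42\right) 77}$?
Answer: $\frac{5167863838}{13471227} \approx 383.62$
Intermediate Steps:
$P = - \frac{35326351}{13471227}$ ($P = 9542 \left(- \frac{1}{24993}\right) + \frac{7246}{-3234} = - \frac{9542}{24993} + 7246 \left(- \frac{1}{3234}\right) = - \frac{9542}{24993} - \frac{3623}{1617} = - \frac{35326351}{13471227} \approx -2.6224$)
$v = 381$
$v - P = 381 - - \frac{35326351}{13471227} = 381 + \frac{35326351}{13471227} = \frac{5167863838}{13471227}$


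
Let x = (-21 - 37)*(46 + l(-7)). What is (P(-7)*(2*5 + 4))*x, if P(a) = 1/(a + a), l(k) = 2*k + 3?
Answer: 2030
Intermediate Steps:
l(k) = 3 + 2*k
x = -2030 (x = (-21 - 37)*(46 + (3 + 2*(-7))) = -58*(46 + (3 - 14)) = -58*(46 - 11) = -58*35 = -2030)
P(a) = 1/(2*a)
(P(-7)*(2*5 + 4))*x = (((½)/(-7))*(2*5 + 4))*(-2030) = (((½)*(-⅐))*(10 + 4))*(-2030) = -1/14*14*(-2030) = -1*(-2030) = 2030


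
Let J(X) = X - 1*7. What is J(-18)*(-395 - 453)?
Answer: 21200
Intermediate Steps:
J(X) = -7 + X (J(X) = X - 7 = -7 + X)
J(-18)*(-395 - 453) = (-7 - 18)*(-395 - 453) = -25*(-848) = 21200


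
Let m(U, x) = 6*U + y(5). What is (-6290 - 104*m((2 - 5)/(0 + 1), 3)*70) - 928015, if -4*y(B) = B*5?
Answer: -757765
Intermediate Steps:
y(B) = -5*B/4 (y(B) = -B*5/4 = -5*B/4)
m(U, x) = -25/4 + 6*U (m(U, x) = 6*U - 5/4*5 = 6*U - 25/4 = -25/4 + 6*U)
(-6290 - 104*m((2 - 5)/(0 + 1), 3)*70) - 928015 = (-6290 - 104*(-25/4 + 6*((2 - 5)/(0 + 1)))*70) - 928015 = (-6290 - 104*(-25/4 + 6*(-3/1))*70) - 928015 = (-6290 - 104*(-25/4 + 6*(-3*1))*70) - 928015 = (-6290 - 104*(-25/4 + 6*(-3))*70) - 928015 = (-6290 - 104*(-25/4 - 18)*70) - 928015 = (-6290 - 104*(-97/4)*70) - 928015 = (-6290 + 2522*70) - 928015 = (-6290 + 176540) - 928015 = 170250 - 928015 = -757765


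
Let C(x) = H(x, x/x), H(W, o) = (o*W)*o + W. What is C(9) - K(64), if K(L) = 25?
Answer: -7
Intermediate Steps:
H(W, o) = W + W*o² (H(W, o) = (W*o)*o + W = W*o² + W = W + W*o²)
C(x) = 2*x (C(x) = x*(1 + (x/x)²) = x*(1 + 1²) = x*(1 + 1) = x*2 = 2*x)
C(9) - K(64) = 2*9 - 1*25 = 18 - 25 = -7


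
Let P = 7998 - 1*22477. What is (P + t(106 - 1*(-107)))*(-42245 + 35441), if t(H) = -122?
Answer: 99345204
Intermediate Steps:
P = -14479 (P = 7998 - 22477 = -14479)
(P + t(106 - 1*(-107)))*(-42245 + 35441) = (-14479 - 122)*(-42245 + 35441) = -14601*(-6804) = 99345204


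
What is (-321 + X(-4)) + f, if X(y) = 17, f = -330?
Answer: -634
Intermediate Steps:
(-321 + X(-4)) + f = (-321 + 17) - 330 = -304 - 330 = -634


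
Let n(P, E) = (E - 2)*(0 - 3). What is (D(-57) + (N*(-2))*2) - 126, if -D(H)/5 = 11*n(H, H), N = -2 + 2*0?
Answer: -9853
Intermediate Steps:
N = -2 (N = -2 + 0 = -2)
n(P, E) = 6 - 3*E (n(P, E) = (-2 + E)*(-3) = 6 - 3*E)
D(H) = -330 + 165*H (D(H) = -55*(6 - 3*H) = -5*(66 - 33*H) = -330 + 165*H)
(D(-57) + (N*(-2))*2) - 126 = ((-330 + 165*(-57)) - 2*(-2)*2) - 126 = ((-330 - 9405) + 4*2) - 126 = (-9735 + 8) - 126 = -9727 - 126 = -9853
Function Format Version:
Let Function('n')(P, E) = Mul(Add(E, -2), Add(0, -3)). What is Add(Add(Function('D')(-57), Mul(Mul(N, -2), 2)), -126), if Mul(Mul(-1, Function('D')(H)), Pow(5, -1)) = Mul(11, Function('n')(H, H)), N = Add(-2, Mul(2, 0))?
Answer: -9853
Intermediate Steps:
N = -2 (N = Add(-2, 0) = -2)
Function('n')(P, E) = Add(6, Mul(-3, E)) (Function('n')(P, E) = Mul(Add(-2, E), -3) = Add(6, Mul(-3, E)))
Function('D')(H) = Add(-330, Mul(165, H)) (Function('D')(H) = Mul(-5, Mul(11, Add(6, Mul(-3, H)))) = Mul(-5, Add(66, Mul(-33, H))) = Add(-330, Mul(165, H)))
Add(Add(Function('D')(-57), Mul(Mul(N, -2), 2)), -126) = Add(Add(Add(-330, Mul(165, -57)), Mul(Mul(-2, -2), 2)), -126) = Add(Add(Add(-330, -9405), Mul(4, 2)), -126) = Add(Add(-9735, 8), -126) = Add(-9727, -126) = -9853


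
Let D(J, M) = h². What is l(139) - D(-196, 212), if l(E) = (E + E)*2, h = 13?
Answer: 387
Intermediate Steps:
D(J, M) = 169 (D(J, M) = 13² = 169)
l(E) = 4*E (l(E) = (2*E)*2 = 4*E)
l(139) - D(-196, 212) = 4*139 - 1*169 = 556 - 169 = 387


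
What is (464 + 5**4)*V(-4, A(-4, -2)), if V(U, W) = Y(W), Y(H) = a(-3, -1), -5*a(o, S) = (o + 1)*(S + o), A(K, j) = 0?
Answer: -8712/5 ≈ -1742.4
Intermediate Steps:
a(o, S) = -(1 + o)*(S + o)/5 (a(o, S) = -(o + 1)*(S + o)/5 = -(1 + o)*(S + o)/5)
Y(H) = -8/5 (Y(H) = -1/5*(-1) - 1/5*(-3) - 1/5*(-3)**2 - 1/5*(-1)*(-3) = 1/5 + 3/5 - 1/5*9 - 3/5 = 1/5 + 3/5 - 9/5 - 3/5 = -8/5)
V(U, W) = -8/5
(464 + 5**4)*V(-4, A(-4, -2)) = (464 + 5**4)*(-8/5) = (464 + 625)*(-8/5) = 1089*(-8/5) = -8712/5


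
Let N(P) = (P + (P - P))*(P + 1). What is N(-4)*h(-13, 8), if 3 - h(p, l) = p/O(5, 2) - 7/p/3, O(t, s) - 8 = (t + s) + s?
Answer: 9508/221 ≈ 43.023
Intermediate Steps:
O(t, s) = 8 + t + 2*s (O(t, s) = 8 + ((t + s) + s) = 8 + ((s + t) + s) = 8 + (t + 2*s) = 8 + t + 2*s)
h(p, l) = 3 - p/17 + 7/(3*p) (h(p, l) = 3 - (p/(8 + 5 + 2*2) - 7/p/3) = 3 - (p/(8 + 5 + 4) - 7/p*(1/3)) = 3 - (p/17 - 7/(3*p)) = 3 - (-7/(3*p) + p/17) = 3 + (-p/17 + 7/(3*p)) = 3 - p/17 + 7/(3*p))
N(P) = P*(1 + P) (N(P) = (P + 0)*(1 + P) = P*(1 + P))
N(-4)*h(-13, 8) = (-4*(1 - 4))*(3 - 1/17*(-13) + (7/3)/(-13)) = (-4*(-3))*(3 + 13/17 + (7/3)*(-1/13)) = 12*(3 + 13/17 - 7/39) = 12*(2377/663) = 9508/221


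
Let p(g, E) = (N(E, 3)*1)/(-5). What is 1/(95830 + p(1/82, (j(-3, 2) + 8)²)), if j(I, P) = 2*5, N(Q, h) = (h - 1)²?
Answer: 5/479146 ≈ 1.0435e-5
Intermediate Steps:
N(Q, h) = (-1 + h)²
j(I, P) = 10
p(g, E) = -⅘ (p(g, E) = ((-1 + 3)²*1)/(-5) = (2²*1)*(-⅕) = (4*1)*(-⅕) = 4*(-⅕) = -⅘)
1/(95830 + p(1/82, (j(-3, 2) + 8)²)) = 1/(95830 - ⅘) = 1/(479146/5) = 5/479146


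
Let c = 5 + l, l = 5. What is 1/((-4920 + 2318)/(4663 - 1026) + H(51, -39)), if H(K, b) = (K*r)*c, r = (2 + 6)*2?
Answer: 3637/29675318 ≈ 0.00012256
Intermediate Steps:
r = 16 (r = 8*2 = 16)
c = 10 (c = 5 + 5 = 10)
H(K, b) = 160*K (H(K, b) = (K*16)*10 = (16*K)*10 = 160*K)
1/((-4920 + 2318)/(4663 - 1026) + H(51, -39)) = 1/((-4920 + 2318)/(4663 - 1026) + 160*51) = 1/(-2602/3637 + 8160) = 1/(29675318/3637) = 3637/29675318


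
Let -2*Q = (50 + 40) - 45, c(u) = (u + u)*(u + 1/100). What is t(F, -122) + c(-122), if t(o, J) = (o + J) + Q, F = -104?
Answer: 1475853/50 ≈ 29517.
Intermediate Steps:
c(u) = 2*u*(1/100 + u) (c(u) = (2*u)*(u + 1/100) = (2*u)*(1/100 + u) = 2*u*(1/100 + u))
Q = -45/2 (Q = -((50 + 40) - 45)/2 = -(90 - 45)/2 = -½*45 = -45/2 ≈ -22.500)
t(o, J) = -45/2 + J + o (t(o, J) = (o + J) - 45/2 = (J + o) - 45/2 = -45/2 + J + o)
t(F, -122) + c(-122) = (-45/2 - 122 - 104) + (1/50)*(-122)*(1 + 100*(-122)) = -497/2 + (1/50)*(-122)*(1 - 12200) = -497/2 + (1/50)*(-122)*(-12199) = -497/2 + 744139/25 = 1475853/50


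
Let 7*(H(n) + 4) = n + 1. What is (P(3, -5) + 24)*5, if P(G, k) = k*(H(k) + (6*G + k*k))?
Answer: -5885/7 ≈ -840.71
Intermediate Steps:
H(n) = -27/7 + n/7 (H(n) = -4 + (n + 1)/7 = -4 + (1 + n)/7 = -4 + (⅐ + n/7) = -27/7 + n/7)
P(G, k) = k*(-27/7 + k² + 6*G + k/7) (P(G, k) = k*((-27/7 + k/7) + (6*G + k*k)) = k*((-27/7 + k/7) + (6*G + k²)) = k*((-27/7 + k/7) + (k² + 6*G)) = k*(-27/7 + k² + 6*G + k/7))
(P(3, -5) + 24)*5 = ((⅐)*(-5)*(-27 - 5 + 7*(-5)² + 42*3) + 24)*5 = ((⅐)*(-5)*(-27 - 5 + 7*25 + 126) + 24)*5 = ((⅐)*(-5)*(-27 - 5 + 175 + 126) + 24)*5 = ((⅐)*(-5)*269 + 24)*5 = (-1345/7 + 24)*5 = -1177/7*5 = -5885/7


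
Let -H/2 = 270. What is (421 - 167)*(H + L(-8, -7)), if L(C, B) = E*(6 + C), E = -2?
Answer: -136144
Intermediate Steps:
H = -540 (H = -2*270 = -540)
L(C, B) = -12 - 2*C (L(C, B) = -2*(6 + C) = -12 - 2*C)
(421 - 167)*(H + L(-8, -7)) = (421 - 167)*(-540 + (-12 - 2*(-8))) = 254*(-540 + (-12 + 16)) = 254*(-540 + 4) = 254*(-536) = -136144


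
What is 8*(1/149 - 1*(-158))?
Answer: 188344/149 ≈ 1264.1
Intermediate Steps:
8*(1/149 - 1*(-158)) = 8*(1/149 + 158) = 8*(23543/149) = 188344/149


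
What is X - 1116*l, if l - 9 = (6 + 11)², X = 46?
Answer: -332522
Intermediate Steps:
l = 298 (l = 9 + (6 + 11)² = 9 + 17² = 9 + 289 = 298)
X - 1116*l = 46 - 1116*298 = 46 - 332568 = -332522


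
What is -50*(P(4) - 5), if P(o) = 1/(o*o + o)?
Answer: 495/2 ≈ 247.50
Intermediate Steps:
P(o) = 1/(o + o²) (P(o) = 1/(o² + o) = 1/(o + o²))
-50*(P(4) - 5) = -50*(1/(4*(1 + 4)) - 5) = -50*((¼)/5 - 5) = -50*((¼)*(⅕) - 5) = -50*(1/20 - 5) = -50*(-99/20) = 495/2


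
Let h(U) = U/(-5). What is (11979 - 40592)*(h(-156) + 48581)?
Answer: -6954704393/5 ≈ -1.3909e+9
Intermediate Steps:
h(U) = -U/5
(11979 - 40592)*(h(-156) + 48581) = (11979 - 40592)*(-⅕*(-156) + 48581) = -28613*(156/5 + 48581) = -28613*243061/5 = -6954704393/5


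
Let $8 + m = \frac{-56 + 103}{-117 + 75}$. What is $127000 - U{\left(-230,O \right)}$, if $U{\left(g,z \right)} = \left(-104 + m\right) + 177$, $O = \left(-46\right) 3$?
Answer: $\frac{5331317}{42} \approx 1.2694 \cdot 10^{5}$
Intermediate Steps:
$m = - \frac{383}{42}$ ($m = -8 + \frac{-56 + 103}{-117 + 75} = -8 + \frac{47}{-42} = -8 + 47 \left(- \frac{1}{42}\right) = -8 - \frac{47}{42} = - \frac{383}{42} \approx -9.119$)
$O = -138$
$U{\left(g,z \right)} = \frac{2683}{42}$ ($U{\left(g,z \right)} = \left(-104 - \frac{383}{42}\right) + 177 = - \frac{4751}{42} + 177 = \frac{2683}{42}$)
$127000 - U{\left(-230,O \right)} = 127000 - \frac{2683}{42} = \frac{5331317}{42}$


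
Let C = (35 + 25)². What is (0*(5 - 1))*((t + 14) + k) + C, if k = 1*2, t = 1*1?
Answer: 3600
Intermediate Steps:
t = 1
C = 3600 (C = 60² = 3600)
k = 2
(0*(5 - 1))*((t + 14) + k) + C = (0*(5 - 1))*((1 + 14) + 2) + 3600 = (0*4)*(15 + 2) + 3600 = 0*17 + 3600 = 0 + 3600 = 3600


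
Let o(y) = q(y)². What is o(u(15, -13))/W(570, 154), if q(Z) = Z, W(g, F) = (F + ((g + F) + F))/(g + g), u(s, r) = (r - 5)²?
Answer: 4986360/43 ≈ 1.1596e+5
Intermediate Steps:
u(s, r) = (-5 + r)²
W(g, F) = (g + 3*F)/(2*g) (W(g, F) = (F + ((F + g) + F))/((2*g)) = (F + (g + 2*F))*(1/(2*g)) = (g + 3*F)*(1/(2*g)) = (g + 3*F)/(2*g))
o(y) = y²
o(u(15, -13))/W(570, 154) = ((-5 - 13)²)²/(((½)*(570 + 3*154)/570)) = ((-18)²)²/(((½)*(1/570)*(570 + 462))) = 324²/(((½)*(1/570)*1032)) = 104976/(86/95) = 104976*(95/86) = 4986360/43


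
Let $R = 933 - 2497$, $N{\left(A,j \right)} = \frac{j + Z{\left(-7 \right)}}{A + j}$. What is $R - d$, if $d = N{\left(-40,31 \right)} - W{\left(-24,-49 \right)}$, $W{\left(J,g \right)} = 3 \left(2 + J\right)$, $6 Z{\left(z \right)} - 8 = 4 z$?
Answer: $- \frac{43927}{27} \approx -1626.9$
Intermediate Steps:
$Z{\left(z \right)} = \frac{4}{3} + \frac{2 z}{3}$ ($Z{\left(z \right)} = \frac{4}{3} + \frac{4 z}{6} = \frac{4}{3} + \frac{2 z}{3}$)
$N{\left(A,j \right)} = \frac{- \frac{10}{3} + j}{A + j}$ ($N{\left(A,j \right)} = \frac{j + \left(\frac{4}{3} + \frac{2}{3} \left(-7\right)\right)}{A + j} = \frac{j + \left(\frac{4}{3} - \frac{14}{3}\right)}{A + j} = \frac{j - \frac{10}{3}}{A + j} = \frac{- \frac{10}{3} + j}{A + j}$)
$W{\left(J,g \right)} = 6 + 3 J$
$R = -1564$ ($R = 933 - 2497 = -1564$)
$d = \frac{1699}{27}$ ($d = \frac{- \frac{10}{3} + 31}{-40 + 31} - \left(6 + 3 \left(-24\right)\right) = \frac{1}{-9} \cdot \frac{83}{3} - \left(6 - 72\right) = \left(- \frac{1}{9}\right) \frac{83}{3} - -66 = - \frac{83}{27} + 66 = \frac{1699}{27} \approx 62.926$)
$R - d = -1564 - \frac{1699}{27} = - \frac{43927}{27}$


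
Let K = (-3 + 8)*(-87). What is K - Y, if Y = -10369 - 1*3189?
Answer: 13123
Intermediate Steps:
Y = -13558 (Y = -10369 - 3189 = -13558)
K = -435 (K = 5*(-87) = -435)
K - Y = -435 - 1*(-13558) = -435 + 13558 = 13123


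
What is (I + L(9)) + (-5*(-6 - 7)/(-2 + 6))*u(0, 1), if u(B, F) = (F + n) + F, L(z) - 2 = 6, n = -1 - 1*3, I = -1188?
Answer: -2425/2 ≈ -1212.5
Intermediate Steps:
n = -4 (n = -1 - 3 = -4)
L(z) = 8 (L(z) = 2 + 6 = 8)
u(B, F) = -4 + 2*F (u(B, F) = (F - 4) + F = (-4 + F) + F = -4 + 2*F)
(I + L(9)) + (-5*(-6 - 7)/(-2 + 6))*u(0, 1) = (-1188 + 8) + (-5*(-6 - 7)/(-2 + 6))*(-4 + 2*1) = -1180 + (-(-65)/4)*(-4 + 2) = -1180 - (-65)/4*(-2) = -1180 - 5*(-13/4)*(-2) = -1180 + (65/4)*(-2) = -1180 - 65/2 = -2425/2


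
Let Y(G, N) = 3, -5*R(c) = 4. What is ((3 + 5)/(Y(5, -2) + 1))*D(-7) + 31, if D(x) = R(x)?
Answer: 147/5 ≈ 29.400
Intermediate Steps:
R(c) = -⅘ (R(c) = -⅕*4 = -⅘)
D(x) = -⅘
((3 + 5)/(Y(5, -2) + 1))*D(-7) + 31 = ((3 + 5)/(3 + 1))*(-⅘) + 31 = (8/4)*(-⅘) + 31 = (8*(¼))*(-⅘) + 31 = 2*(-⅘) + 31 = -8/5 + 31 = 147/5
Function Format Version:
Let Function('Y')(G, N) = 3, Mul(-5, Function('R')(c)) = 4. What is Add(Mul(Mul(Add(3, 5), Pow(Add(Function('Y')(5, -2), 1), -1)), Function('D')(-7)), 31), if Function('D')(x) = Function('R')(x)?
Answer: Rational(147, 5) ≈ 29.400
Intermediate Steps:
Function('R')(c) = Rational(-4, 5) (Function('R')(c) = Mul(Rational(-1, 5), 4) = Rational(-4, 5))
Function('D')(x) = Rational(-4, 5)
Add(Mul(Mul(Add(3, 5), Pow(Add(Function('Y')(5, -2), 1), -1)), Function('D')(-7)), 31) = Add(Mul(Mul(Add(3, 5), Pow(Add(3, 1), -1)), Rational(-4, 5)), 31) = Add(Mul(Mul(8, Pow(4, -1)), Rational(-4, 5)), 31) = Add(Mul(Mul(8, Rational(1, 4)), Rational(-4, 5)), 31) = Add(Mul(2, Rational(-4, 5)), 31) = Add(Rational(-8, 5), 31) = Rational(147, 5)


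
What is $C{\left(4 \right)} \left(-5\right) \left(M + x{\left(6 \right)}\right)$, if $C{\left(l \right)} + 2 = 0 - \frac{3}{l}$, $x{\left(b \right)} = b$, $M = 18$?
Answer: $330$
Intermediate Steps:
$C{\left(l \right)} = -2 - \frac{3}{l}$ ($C{\left(l \right)} = -2 + \left(0 - \frac{3}{l}\right) = -2 - \frac{3}{l}$)
$C{\left(4 \right)} \left(-5\right) \left(M + x{\left(6 \right)}\right) = \left(-2 - \frac{3}{4}\right) \left(-5\right) \left(18 + 6\right) = \left(-2 - \frac{3}{4}\right) \left(-5\right) 24 = \left(- \frac{11}{4}\right) \left(-5\right) 24 = \frac{55}{4} \cdot 24 = 330$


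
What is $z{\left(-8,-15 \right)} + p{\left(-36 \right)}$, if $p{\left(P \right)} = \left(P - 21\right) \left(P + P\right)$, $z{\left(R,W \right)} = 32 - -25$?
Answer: $4161$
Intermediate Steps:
$z{\left(R,W \right)} = 57$ ($z{\left(R,W \right)} = 32 + 25 = 57$)
$p{\left(P \right)} = 2 P \left(-21 + P\right)$ ($p{\left(P \right)} = \left(-21 + P\right) 2 P = 2 P \left(-21 + P\right)$)
$z{\left(-8,-15 \right)} + p{\left(-36 \right)} = 57 + 2 \left(-36\right) \left(-21 - 36\right) = 57 + 2 \left(-36\right) \left(-57\right) = 57 + 4104 = 4161$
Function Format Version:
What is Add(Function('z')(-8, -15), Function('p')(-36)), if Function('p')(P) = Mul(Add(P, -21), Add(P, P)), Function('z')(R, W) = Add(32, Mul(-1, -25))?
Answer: 4161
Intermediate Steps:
Function('z')(R, W) = 57 (Function('z')(R, W) = Add(32, 25) = 57)
Function('p')(P) = Mul(2, P, Add(-21, P)) (Function('p')(P) = Mul(Add(-21, P), Mul(2, P)) = Mul(2, P, Add(-21, P)))
Add(Function('z')(-8, -15), Function('p')(-36)) = Add(57, Mul(2, -36, Add(-21, -36))) = Add(57, Mul(2, -36, -57)) = Add(57, 4104) = 4161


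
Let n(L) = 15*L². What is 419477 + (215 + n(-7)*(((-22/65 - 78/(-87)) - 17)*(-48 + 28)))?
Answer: 249343304/377 ≈ 6.6139e+5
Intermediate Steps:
419477 + (215 + n(-7)*(((-22/65 - 78/(-87)) - 17)*(-48 + 28))) = 419477 + (215 + (15*(-7)²)*(((-22/65 - 78/(-87)) - 17)*(-48 + 28))) = 419477 + (215 + (15*49)*(((-22*1/65 - 78*(-1/87)) - 17)*(-20))) = 419477 + (215 + 735*(((-22/65 + 26/29) - 17)*(-20))) = 419477 + (215 + 735*((1052/1885 - 17)*(-20))) = 419477 + (215 + 735*(-30993/1885*(-20))) = 419477 + (215 + 735*(123972/377)) = 419477 + (215 + 91119420/377) = 419477 + 91200475/377 = 249343304/377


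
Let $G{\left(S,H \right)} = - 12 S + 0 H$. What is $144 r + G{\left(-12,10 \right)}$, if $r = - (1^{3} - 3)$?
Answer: $432$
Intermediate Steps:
$G{\left(S,H \right)} = - 12 S$ ($G{\left(S,H \right)} = - 12 S + 0 = - 12 S$)
$r = 2$ ($r = - (1 - 3) = \left(-1\right) \left(-2\right) = 2$)
$144 r + G{\left(-12,10 \right)} = 144 \cdot 2 - -144 = 288 + 144 = 432$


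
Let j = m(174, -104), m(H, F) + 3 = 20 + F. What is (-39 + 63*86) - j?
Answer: 5466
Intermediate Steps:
m(H, F) = 17 + F (m(H, F) = -3 + (20 + F) = 17 + F)
j = -87 (j = 17 - 104 = -87)
(-39 + 63*86) - j = (-39 + 63*86) - 1*(-87) = (-39 + 5418) + 87 = 5379 + 87 = 5466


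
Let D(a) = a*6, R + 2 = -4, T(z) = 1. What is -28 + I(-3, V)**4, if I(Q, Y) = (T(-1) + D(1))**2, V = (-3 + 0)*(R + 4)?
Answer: 5764773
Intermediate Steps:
R = -6 (R = -2 - 4 = -6)
D(a) = 6*a
V = 6 (V = (-3 + 0)*(-6 + 4) = -3*(-2) = 6)
I(Q, Y) = 49 (I(Q, Y) = (1 + 6*1)**2 = (1 + 6)**2 = 7**2 = 49)
-28 + I(-3, V)**4 = -28 + 49**4 = -28 + 5764801 = 5764773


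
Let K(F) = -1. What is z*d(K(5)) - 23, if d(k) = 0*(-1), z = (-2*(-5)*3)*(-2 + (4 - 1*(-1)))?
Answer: -23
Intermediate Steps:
z = 90 (z = (10*3)*(-2 + (4 + 1)) = 30*(-2 + 5) = 30*3 = 90)
d(k) = 0
z*d(K(5)) - 23 = 90*0 - 23 = 0 - 23 = -23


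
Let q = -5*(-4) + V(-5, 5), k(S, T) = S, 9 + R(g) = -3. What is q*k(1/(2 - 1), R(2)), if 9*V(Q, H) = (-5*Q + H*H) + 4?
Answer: 26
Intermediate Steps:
V(Q, H) = 4/9 - 5*Q/9 + H**2/9 (V(Q, H) = ((-5*Q + H*H) + 4)/9 = ((-5*Q + H**2) + 4)/9 = ((H**2 - 5*Q) + 4)/9 = (4 + H**2 - 5*Q)/9 = 4/9 - 5*Q/9 + H**2/9)
R(g) = -12 (R(g) = -9 - 3 = -12)
q = 26 (q = -5*(-4) + (4/9 - 5/9*(-5) + (1/9)*5**2) = 20 + (4/9 + 25/9 + (1/9)*25) = 20 + (4/9 + 25/9 + 25/9) = 20 + 6 = 26)
q*k(1/(2 - 1), R(2)) = 26/(2 - 1) = 26/1 = 26*1 = 26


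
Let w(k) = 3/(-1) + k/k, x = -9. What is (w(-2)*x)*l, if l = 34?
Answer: 612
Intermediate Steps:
w(k) = -2 (w(k) = 3*(-1) + 1 = -3 + 1 = -2)
(w(-2)*x)*l = -2*(-9)*34 = 18*34 = 612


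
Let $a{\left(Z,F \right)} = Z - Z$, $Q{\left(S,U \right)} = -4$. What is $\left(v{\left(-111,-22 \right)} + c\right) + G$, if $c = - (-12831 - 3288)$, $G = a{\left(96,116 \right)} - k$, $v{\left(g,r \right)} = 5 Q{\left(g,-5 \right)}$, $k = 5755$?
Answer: $10344$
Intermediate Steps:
$a{\left(Z,F \right)} = 0$
$v{\left(g,r \right)} = -20$ ($v{\left(g,r \right)} = 5 \left(-4\right) = -20$)
$G = -5755$ ($G = 0 - 5755 = -5755$)
$c = 16119$ ($c = - (-12831 - 3288) = \left(-1\right) \left(-16119\right) = 16119$)
$\left(v{\left(-111,-22 \right)} + c\right) + G = \left(-20 + 16119\right) - 5755 = 16099 - 5755 = 10344$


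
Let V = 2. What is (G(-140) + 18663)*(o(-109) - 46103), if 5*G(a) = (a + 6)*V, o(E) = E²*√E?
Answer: -4289745841/5 + 1105491407*I*√109/5 ≈ -8.5795e+8 + 2.3083e+9*I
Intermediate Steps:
o(E) = E^(5/2)
G(a) = 12/5 + 2*a/5 (G(a) = ((a + 6)*2)/5 = ((6 + a)*2)/5 = (12 + 2*a)/5 = 12/5 + 2*a/5)
(G(-140) + 18663)*(o(-109) - 46103) = ((12/5 + (⅖)*(-140)) + 18663)*((-109)^(5/2) - 46103) = ((12/5 - 56) + 18663)*(11881*I*√109 - 46103) = (-268/5 + 18663)*(-46103 + 11881*I*√109) = 93047*(-46103 + 11881*I*√109)/5 = -4289745841/5 + 1105491407*I*√109/5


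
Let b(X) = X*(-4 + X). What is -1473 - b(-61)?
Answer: -5438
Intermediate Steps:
-1473 - b(-61) = -1473 - (-61)*(-4 - 61) = -1473 - (-61)*(-65) = -1473 - 1*3965 = -1473 - 3965 = -5438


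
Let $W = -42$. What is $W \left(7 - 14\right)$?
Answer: $294$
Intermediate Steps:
$W \left(7 - 14\right) = - 42 \left(7 - 14\right) = \left(-42\right) \left(-7\right) = 294$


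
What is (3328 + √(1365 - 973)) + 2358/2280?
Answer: 1265033/380 + 14*√2 ≈ 3348.8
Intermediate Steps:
(3328 + √(1365 - 973)) + 2358/2280 = (3328 + √392) + 2358*(1/2280) = (3328 + 14*√2) + 393/380 = 1265033/380 + 14*√2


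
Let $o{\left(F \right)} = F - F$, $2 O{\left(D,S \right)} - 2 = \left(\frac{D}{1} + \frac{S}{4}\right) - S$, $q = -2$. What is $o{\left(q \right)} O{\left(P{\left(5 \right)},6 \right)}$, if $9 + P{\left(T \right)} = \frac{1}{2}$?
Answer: $0$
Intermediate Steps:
$P{\left(T \right)} = - \frac{17}{2}$ ($P{\left(T \right)} = -9 + \frac{1}{2} = - \frac{17}{2}$)
$O{\left(D,S \right)} = 1 + \frac{D}{2} - \frac{3 S}{8}$ ($O{\left(D,S \right)} = 1 + \frac{\left(\frac{D}{1} + \frac{S}{4}\right) - S}{2} = 1 + \frac{\left(D 1 + S \frac{1}{4}\right) - S}{2} = 1 + \frac{\left(D + \frac{S}{4}\right) - S}{2} = 1 + \frac{D - \frac{3 S}{4}}{2} = 1 + \left(\frac{D}{2} - \frac{3 S}{8}\right) = 1 + \frac{D}{2} - \frac{3 S}{8}$)
$o{\left(F \right)} = 0$
$o{\left(q \right)} O{\left(P{\left(5 \right)},6 \right)} = 0 \left(1 + \frac{1}{2} \left(- \frac{17}{2}\right) - \frac{9}{4}\right) = 0 \left(1 - \frac{17}{4} - \frac{9}{4}\right) = 0 \left(- \frac{11}{2}\right) = 0$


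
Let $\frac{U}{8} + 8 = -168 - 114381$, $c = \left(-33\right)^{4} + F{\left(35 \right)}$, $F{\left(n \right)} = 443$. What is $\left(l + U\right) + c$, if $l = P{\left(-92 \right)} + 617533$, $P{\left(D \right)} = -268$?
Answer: $887173$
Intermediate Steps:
$c = 1186364$ ($c = \left(-33\right)^{4} + 443 = 1185921 + 443 = 1186364$)
$l = 617265$ ($l = -268 + 617533 = 617265$)
$U = -916456$ ($U = -64 + 8 \left(-168 - 114381\right) = -64 + 8 \left(-114549\right) = -64 - 916392 = -916456$)
$\left(l + U\right) + c = \left(617265 - 916456\right) + 1186364 = -299191 + 1186364 = 887173$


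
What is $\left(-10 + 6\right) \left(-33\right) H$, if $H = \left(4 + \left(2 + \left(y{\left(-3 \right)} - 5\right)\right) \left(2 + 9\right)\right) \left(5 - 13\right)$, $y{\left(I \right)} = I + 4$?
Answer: $19008$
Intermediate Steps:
$y{\left(I \right)} = 4 + I$
$H = 144$ ($H = \left(4 + \left(2 + \left(\left(4 - 3\right) - 5\right)\right) \left(2 + 9\right)\right) \left(5 - 13\right) = \left(4 + \left(2 + \left(1 - 5\right)\right) 11\right) \left(-8\right) = \left(4 + \left(2 - 4\right) 11\right) \left(-8\right) = \left(4 - 22\right) \left(-8\right) = \left(-18\right) \left(-8\right) = 144$)
$\left(-10 + 6\right) \left(-33\right) H = \left(-10 + 6\right) \left(-33\right) 144 = \left(-4\right) \left(-33\right) 144 = 132 \cdot 144 = 19008$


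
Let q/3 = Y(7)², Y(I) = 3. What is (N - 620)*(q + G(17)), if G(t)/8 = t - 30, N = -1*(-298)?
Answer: 24794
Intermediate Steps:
N = 298
G(t) = -240 + 8*t (G(t) = 8*(t - 30) = 8*(-30 + t) = -240 + 8*t)
q = 27 (q = 3*3² = 3*9 = 27)
(N - 620)*(q + G(17)) = (298 - 620)*(27 + (-240 + 8*17)) = -322*(27 + (-240 + 136)) = -322*(27 - 104) = -322*(-77) = 24794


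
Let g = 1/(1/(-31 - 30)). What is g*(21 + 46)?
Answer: -4087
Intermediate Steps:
g = -61 (g = 1/(1/(-61)) = 1/(-1/61) = -61)
g*(21 + 46) = -61*(21 + 46) = -61*67 = -4087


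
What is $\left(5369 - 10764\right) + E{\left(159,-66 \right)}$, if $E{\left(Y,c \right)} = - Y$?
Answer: $-5554$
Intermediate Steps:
$\left(5369 - 10764\right) + E{\left(159,-66 \right)} = \left(5369 - 10764\right) - 159 = -5395 - 159 = -5554$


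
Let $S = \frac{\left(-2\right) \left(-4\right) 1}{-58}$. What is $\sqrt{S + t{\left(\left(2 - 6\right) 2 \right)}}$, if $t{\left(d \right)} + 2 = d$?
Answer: $\frac{7 i \sqrt{174}}{29} \approx 3.184 i$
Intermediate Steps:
$t{\left(d \right)} = -2 + d$
$S = - \frac{4}{29}$ ($S = - \frac{8 \cdot 1}{58} = \left(- \frac{1}{58}\right) 8 = - \frac{4}{29} \approx -0.13793$)
$\sqrt{S + t{\left(\left(2 - 6\right) 2 \right)}} = \sqrt{- \frac{4}{29} + \left(-2 + \left(2 - 6\right) 2\right)} = \sqrt{- \frac{4}{29} - 10} = \sqrt{- \frac{294}{29}} = \frac{7 i \sqrt{174}}{29}$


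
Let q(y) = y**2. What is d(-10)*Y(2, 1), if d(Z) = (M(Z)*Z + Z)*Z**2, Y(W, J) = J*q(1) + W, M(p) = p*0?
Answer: -3000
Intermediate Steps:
M(p) = 0
Y(W, J) = J + W (Y(W, J) = J*1**2 + W = J*1 + W = J + W)
d(Z) = Z**3 (d(Z) = (0*Z + Z)*Z**2 = (0 + Z)*Z**2 = Z*Z**2 = Z**3)
d(-10)*Y(2, 1) = (-10)**3*(1 + 2) = -1000*3 = -3000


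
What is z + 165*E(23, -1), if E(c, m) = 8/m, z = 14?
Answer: -1306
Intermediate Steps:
z + 165*E(23, -1) = 14 + 165*(8/(-1)) = 14 + 165*(8*(-1)) = 14 + 165*(-8) = 14 - 1320 = -1306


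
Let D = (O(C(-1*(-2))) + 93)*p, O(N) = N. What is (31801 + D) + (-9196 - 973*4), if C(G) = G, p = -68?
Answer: 12253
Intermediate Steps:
D = -6460 (D = (-1*(-2) + 93)*(-68) = (2 + 93)*(-68) = 95*(-68) = -6460)
(31801 + D) + (-9196 - 973*4) = (31801 - 6460) + (-9196 - 973*4) = 25341 + (-9196 - 1*3892) = 25341 + (-9196 - 3892) = 25341 - 13088 = 12253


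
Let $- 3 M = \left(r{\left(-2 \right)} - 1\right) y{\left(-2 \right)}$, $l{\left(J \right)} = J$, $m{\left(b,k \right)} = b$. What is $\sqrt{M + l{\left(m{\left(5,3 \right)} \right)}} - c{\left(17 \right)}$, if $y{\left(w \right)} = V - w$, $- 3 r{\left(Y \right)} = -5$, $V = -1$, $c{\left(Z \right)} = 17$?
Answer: $-17 + \frac{\sqrt{43}}{3} \approx -14.814$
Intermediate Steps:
$r{\left(Y \right)} = \frac{5}{3}$ ($r{\left(Y \right)} = \left(- \frac{1}{3}\right) \left(-5\right) = \frac{5}{3}$)
$y{\left(w \right)} = -1 - w$
$M = - \frac{2}{9}$ ($M = - \frac{\left(\frac{5}{3} - 1\right) \left(-1 - -2\right)}{3} = - \frac{\left(\frac{5}{3} + \left(-8 + 7\right)\right) \left(-1 + 2\right)}{3} = - \frac{\left(\frac{5}{3} - 1\right) 1}{3} = - \frac{\frac{2}{3} \cdot 1}{3} = \left(- \frac{1}{3}\right) \frac{2}{3} = - \frac{2}{9} \approx -0.22222$)
$\sqrt{M + l{\left(m{\left(5,3 \right)} \right)}} - c{\left(17 \right)} = \sqrt{- \frac{2}{9} + 5} - 17 = \sqrt{\frac{43}{9}} - 17 = \frac{\sqrt{43}}{3} - 17 = -17 + \frac{\sqrt{43}}{3}$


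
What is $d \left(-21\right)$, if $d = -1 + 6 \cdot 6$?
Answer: $-735$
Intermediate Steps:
$d = 35$ ($d = -1 + 36 = 35$)
$d \left(-21\right) = 35 \left(-21\right) = -735$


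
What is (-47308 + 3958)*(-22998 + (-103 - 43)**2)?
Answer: 72914700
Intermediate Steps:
(-47308 + 3958)*(-22998 + (-103 - 43)**2) = -43350*(-22998 + (-146)**2) = -43350*(-22998 + 21316) = -43350*(-1682) = 72914700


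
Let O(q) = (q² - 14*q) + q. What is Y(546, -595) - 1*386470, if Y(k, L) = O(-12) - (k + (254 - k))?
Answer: -386424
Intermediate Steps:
O(q) = q² - 13*q
Y(k, L) = 46 (Y(k, L) = -12*(-13 - 12) - (k + (254 - k)) = -12*(-25) - 1*254 = 300 - 254 = 46)
Y(546, -595) - 1*386470 = 46 - 1*386470 = 46 - 386470 = -386424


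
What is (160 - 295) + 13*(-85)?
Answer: -1240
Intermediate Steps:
(160 - 295) + 13*(-85) = -135 - 1105 = -1240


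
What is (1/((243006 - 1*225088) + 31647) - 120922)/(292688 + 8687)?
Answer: -5993498929/14937651875 ≈ -0.40123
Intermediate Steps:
(1/((243006 - 1*225088) + 31647) - 120922)/(292688 + 8687) = (1/((243006 - 225088) + 31647) - 120922)/301375 = (1/(17918 + 31647) - 120922)*(1/301375) = (1/49565 - 120922)*(1/301375) = -5993498929/49565*1/301375 = -5993498929/14937651875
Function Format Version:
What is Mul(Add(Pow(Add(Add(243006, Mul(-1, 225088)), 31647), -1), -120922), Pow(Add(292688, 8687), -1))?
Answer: Rational(-5993498929, 14937651875) ≈ -0.40123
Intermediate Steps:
Mul(Add(Pow(Add(Add(243006, Mul(-1, 225088)), 31647), -1), -120922), Pow(Add(292688, 8687), -1)) = Mul(Add(Pow(Add(Add(243006, -225088), 31647), -1), -120922), Pow(301375, -1)) = Mul(Add(Pow(Add(17918, 31647), -1), -120922), Rational(1, 301375)) = Mul(Add(Pow(49565, -1), -120922), Rational(1, 301375)) = Mul(Add(Rational(1, 49565), -120922), Rational(1, 301375)) = Mul(Rational(-5993498929, 49565), Rational(1, 301375)) = Rational(-5993498929, 14937651875)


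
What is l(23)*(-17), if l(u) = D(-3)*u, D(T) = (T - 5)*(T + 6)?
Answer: 9384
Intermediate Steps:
D(T) = (-5 + T)*(6 + T)
l(u) = -24*u (l(u) = (-30 - 3 + (-3)²)*u = (-30 - 3 + 9)*u = -24*u)
l(23)*(-17) = -24*23*(-17) = -552*(-17) = 9384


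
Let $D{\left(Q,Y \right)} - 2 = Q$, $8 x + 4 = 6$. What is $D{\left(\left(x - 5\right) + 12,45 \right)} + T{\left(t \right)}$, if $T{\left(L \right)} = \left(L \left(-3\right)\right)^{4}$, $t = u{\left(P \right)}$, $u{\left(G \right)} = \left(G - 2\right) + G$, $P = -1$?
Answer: $\frac{82981}{4} \approx 20745.0$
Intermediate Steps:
$x = \frac{1}{4}$ ($x = - \frac{1}{2} + \frac{1}{8} \cdot 6 = - \frac{1}{2} + \frac{3}{4} = \frac{1}{4} \approx 0.25$)
$D{\left(Q,Y \right)} = 2 + Q$
$u{\left(G \right)} = -2 + 2 G$ ($u{\left(G \right)} = \left(-2 + G\right) + G = -2 + 2 G$)
$t = -4$ ($t = -2 + 2 \left(-1\right) = -2 - 2 = -4$)
$T{\left(L \right)} = 81 L^{4}$ ($T{\left(L \right)} = \left(- 3 L\right)^{4} = 81 L^{4}$)
$D{\left(\left(x - 5\right) + 12,45 \right)} + T{\left(t \right)} = \left(2 + \left(\left(\frac{1}{4} - 5\right) + 12\right)\right) + 81 \left(-4\right)^{4} = \left(2 + \left(- \frac{19}{4} + 12\right)\right) + 81 \cdot 256 = \left(2 + \frac{29}{4}\right) + 20736 = \frac{37}{4} + 20736 = \frac{82981}{4}$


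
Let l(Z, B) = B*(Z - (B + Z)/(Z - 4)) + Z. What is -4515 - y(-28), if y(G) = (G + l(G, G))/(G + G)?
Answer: -36009/8 ≈ -4501.1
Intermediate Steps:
l(Z, B) = Z + B*(Z - (B + Z)/(-4 + Z)) (l(Z, B) = B*(Z - (B + Z)/(-4 + Z)) + Z = Z + B*(Z - (B + Z)/(-4 + Z)))
y(G) = (G + (G³ - 5*G² - 4*G)/(-4 + G))/(2*G) (y(G) = (G + (G² - G² - 4*G + G*G² - 5*G*G)/(-4 + G))/(G + G) = (G + (G² - G² - 4*G + G³ - 5*G²)/(-4 + G))/((2*G)) = (G + (G³ - 5*G² - 4*G)/(-4 + G))*(1/(2*G)) = (G + (G³ - 5*G² - 4*G)/(-4 + G))/(2*G))
-4515 - y(-28) = -4515 - (-8 + (-28)² - 4*(-28))/(2*(-4 - 28)) = -4515 - (-8 + 784 + 112)/(2*(-32)) = -4515 - (-1)*888/(2*32) = -4515 - 1*(-111/8) = -4515 + 111/8 = -36009/8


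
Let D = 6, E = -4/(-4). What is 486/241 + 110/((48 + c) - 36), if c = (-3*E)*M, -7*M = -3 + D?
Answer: 230768/22413 ≈ 10.296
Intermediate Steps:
E = 1 (E = -4*(-1/4) = 1)
M = -3/7 (M = -(-3 + 6)/7 = -1/7*3 = -3/7 ≈ -0.42857)
c = 9/7 (c = -3*1*(-3/7) = -3*(-3/7) = 9/7 ≈ 1.2857)
486/241 + 110/((48 + c) - 36) = 486/241 + 110/((48 + 9/7) - 36) = 486*(1/241) + 110/(345/7 - 36) = 486/241 + 110/(93/7) = 486/241 + 110*(7/93) = 486/241 + 770/93 = 230768/22413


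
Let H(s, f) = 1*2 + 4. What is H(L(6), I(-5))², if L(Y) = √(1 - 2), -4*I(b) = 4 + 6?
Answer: 36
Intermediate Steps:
I(b) = -5/2 (I(b) = -(4 + 6)/4 = -¼*10 = -5/2)
L(Y) = I (L(Y) = √(-1) = I)
H(s, f) = 6 (H(s, f) = 2 + 4 = 6)
H(L(6), I(-5))² = 6² = 36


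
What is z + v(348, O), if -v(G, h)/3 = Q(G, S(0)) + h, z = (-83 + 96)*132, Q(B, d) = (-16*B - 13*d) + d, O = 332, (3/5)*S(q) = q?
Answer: 17424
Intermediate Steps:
S(q) = 5*q/3
Q(B, d) = -16*B - 12*d
z = 1716 (z = 13*132 = 1716)
v(G, h) = -3*h + 48*G (v(G, h) = -3*((-16*G - 20*0) + h) = -3*((-16*G - 12*0) + h) = -3*((-16*G + 0) + h) = -3*(-16*G + h) = -3*(h - 16*G) = -3*h + 48*G)
z + v(348, O) = 1716 + (-3*332 + 48*348) = 1716 + (-996 + 16704) = 1716 + 15708 = 17424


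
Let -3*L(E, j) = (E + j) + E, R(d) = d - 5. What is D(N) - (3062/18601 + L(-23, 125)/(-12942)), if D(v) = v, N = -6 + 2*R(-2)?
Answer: -14564403211/722202426 ≈ -20.167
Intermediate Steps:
R(d) = -5 + d
N = -20 (N = -6 + 2*(-5 - 2) = -6 + 2*(-7) = -6 - 14 = -20)
L(E, j) = -2*E/3 - j/3 (L(E, j) = -((E + j) + E)/3 = -(j + 2*E)/3 = -2*E/3 - j/3)
D(N) - (3062/18601 + L(-23, 125)/(-12942)) = -20 - (3062/18601 + (-2/3*(-23) - 1/3*125)/(-12942)) = -20 - (3062*(1/18601) + (46/3 - 125/3)*(-1/12942)) = -20 - (3062/18601 - 79/3*(-1/12942)) = -20 - (3062/18601 + 79/38826) = -20 - 1*120354691/722202426 = -20 - 120354691/722202426 = -14564403211/722202426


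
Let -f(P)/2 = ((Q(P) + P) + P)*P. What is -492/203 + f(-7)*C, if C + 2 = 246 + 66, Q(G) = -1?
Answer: -13215792/203 ≈ -65102.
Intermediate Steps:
C = 310 (C = -2 + (246 + 66) = -2 + 312 = 310)
f(P) = -2*P*(-1 + 2*P) (f(P) = -2*((-1 + P) + P)*P = -2*(-1 + 2*P)*P = -2*P*(-1 + 2*P))
-492/203 + f(-7)*C = -492/203 + (2*(-7)*(1 - 2*(-7)))*310 = -492*1/203 + (2*(-7)*(1 + 14))*310 = -492/203 + (2*(-7)*15)*310 = -492/203 - 210*310 = -492/203 - 65100 = -13215792/203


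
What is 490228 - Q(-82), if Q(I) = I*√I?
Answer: 490228 + 82*I*√82 ≈ 4.9023e+5 + 742.54*I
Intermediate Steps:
Q(I) = I^(3/2)
490228 - Q(-82) = 490228 - (-82)^(3/2) = 490228 - (-82)*I*√82 = 490228 + 82*I*√82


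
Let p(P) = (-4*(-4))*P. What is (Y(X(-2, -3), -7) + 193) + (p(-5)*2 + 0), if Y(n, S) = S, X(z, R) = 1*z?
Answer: 26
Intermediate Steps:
X(z, R) = z
p(P) = 16*P
(Y(X(-2, -3), -7) + 193) + (p(-5)*2 + 0) = (-7 + 193) + ((16*(-5))*2 + 0) = 186 + (-80*2 + 0) = 186 + (-160 + 0) = 186 - 160 = 26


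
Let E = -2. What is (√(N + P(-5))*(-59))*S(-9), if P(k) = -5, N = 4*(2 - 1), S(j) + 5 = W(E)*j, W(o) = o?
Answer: -767*I ≈ -767.0*I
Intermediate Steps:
S(j) = -5 - 2*j
N = 4 (N = 4*1 = 4)
(√(N + P(-5))*(-59))*S(-9) = (√(4 - 5)*(-59))*(-5 - 2*(-9)) = (√(-1)*(-59))*(-5 + 18) = (I*(-59))*13 = -59*I*13 = -767*I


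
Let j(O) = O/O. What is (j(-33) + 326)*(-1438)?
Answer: -470226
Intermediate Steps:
j(O) = 1
(j(-33) + 326)*(-1438) = (1 + 326)*(-1438) = 327*(-1438) = -470226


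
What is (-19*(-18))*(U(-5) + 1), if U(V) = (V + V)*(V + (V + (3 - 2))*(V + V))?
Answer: -119358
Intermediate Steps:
U(V) = 2*V*(V + 2*V*(1 + V)) (U(V) = (2*V)*(V + (V + 1)*(2*V)) = (2*V)*(V + (1 + V)*(2*V)) = (2*V)*(V + 2*V*(1 + V)) = 2*V*(V + 2*V*(1 + V)))
(-19*(-18))*(U(-5) + 1) = (-19*(-18))*((-5)²*(6 + 4*(-5)) + 1) = 342*(25*(6 - 20) + 1) = 342*(25*(-14) + 1) = 342*(-350 + 1) = 342*(-349) = -119358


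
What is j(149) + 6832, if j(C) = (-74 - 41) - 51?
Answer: 6666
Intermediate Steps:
j(C) = -166 (j(C) = -115 - 51 = -166)
j(149) + 6832 = -166 + 6832 = 6666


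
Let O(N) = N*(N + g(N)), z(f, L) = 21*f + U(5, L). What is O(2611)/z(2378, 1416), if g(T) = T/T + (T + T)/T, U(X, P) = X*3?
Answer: 6825154/49953 ≈ 136.63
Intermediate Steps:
U(X, P) = 3*X
g(T) = 3 (g(T) = 1 + (2*T)/T = 1 + 2 = 3)
z(f, L) = 15 + 21*f (z(f, L) = 21*f + 3*5 = 21*f + 15 = 15 + 21*f)
O(N) = N*(3 + N) (O(N) = N*(N + 3) = N*(3 + N))
O(2611)/z(2378, 1416) = (2611*(3 + 2611))/(15 + 21*2378) = (2611*2614)/(15 + 49938) = 6825154/49953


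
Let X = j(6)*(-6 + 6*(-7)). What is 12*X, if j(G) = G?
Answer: -3456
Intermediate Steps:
X = -288 (X = 6*(-6 + 6*(-7)) = 6*(-6 - 42) = 6*(-48) = -288)
12*X = 12*(-288) = -3456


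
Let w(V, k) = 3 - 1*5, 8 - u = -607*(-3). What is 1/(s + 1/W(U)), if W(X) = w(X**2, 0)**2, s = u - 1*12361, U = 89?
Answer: -4/56695 ≈ -7.0553e-5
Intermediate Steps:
u = -1813 (u = 8 - (-607)*(-3) = 8 - 1*1821 = 8 - 1821 = -1813)
w(V, k) = -2 (w(V, k) = 3 - 5 = -2)
s = -14174 (s = -1813 - 1*12361 = -1813 - 12361 = -14174)
W(X) = 4 (W(X) = (-2)**2 = 4)
1/(s + 1/W(U)) = 1/(-14174 + 1/4) = 1/(-56695/4) = -4/56695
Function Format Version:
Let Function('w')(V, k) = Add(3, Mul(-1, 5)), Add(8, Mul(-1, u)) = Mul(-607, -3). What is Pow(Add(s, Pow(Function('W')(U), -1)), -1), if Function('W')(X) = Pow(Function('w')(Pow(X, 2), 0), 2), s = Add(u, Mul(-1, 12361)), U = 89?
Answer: Rational(-4, 56695) ≈ -7.0553e-5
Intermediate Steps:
u = -1813 (u = Add(8, Mul(-1, Mul(-607, -3))) = Add(8, Mul(-1, 1821)) = Add(8, -1821) = -1813)
Function('w')(V, k) = -2 (Function('w')(V, k) = Add(3, -5) = -2)
s = -14174 (s = Add(-1813, Mul(-1, 12361)) = Add(-1813, -12361) = -14174)
Function('W')(X) = 4 (Function('W')(X) = Pow(-2, 2) = 4)
Pow(Add(s, Pow(Function('W')(U), -1)), -1) = Pow(Add(-14174, Pow(4, -1)), -1) = Pow(Add(-14174, Rational(1, 4)), -1) = Pow(Rational(-56695, 4), -1) = Rational(-4, 56695)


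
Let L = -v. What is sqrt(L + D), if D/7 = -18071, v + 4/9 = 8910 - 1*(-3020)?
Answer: I*sqrt(1245839)/3 ≈ 372.06*I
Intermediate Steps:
v = 107366/9 (v = -4/9 + (8910 - 1*(-3020)) = -4/9 + (8910 + 3020) = -4/9 + 11930 = 107366/9 ≈ 11930.)
D = -126497 (D = 7*(-18071) = -126497)
L = -107366/9 (L = -1*107366/9 = -107366/9 ≈ -11930.)
sqrt(L + D) = sqrt(-107366/9 - 126497) = sqrt(-1245839/9) = I*sqrt(1245839)/3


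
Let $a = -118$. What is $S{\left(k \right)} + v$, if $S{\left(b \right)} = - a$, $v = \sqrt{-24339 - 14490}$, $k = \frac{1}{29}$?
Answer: $118 + 43 i \sqrt{21} \approx 118.0 + 197.05 i$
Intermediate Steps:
$k = \frac{1}{29} \approx 0.034483$
$v = 43 i \sqrt{21}$ ($v = \sqrt{-38829} = 43 i \sqrt{21} \approx 197.05 i$)
$S{\left(b \right)} = 118$ ($S{\left(b \right)} = \left(-1\right) \left(-118\right) = 118$)
$S{\left(k \right)} + v = 118 + 43 i \sqrt{21}$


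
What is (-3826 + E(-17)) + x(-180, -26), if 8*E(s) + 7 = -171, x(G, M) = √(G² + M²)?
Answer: -15393/4 + 2*√8269 ≈ -3666.4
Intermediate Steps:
E(s) = -89/4 (E(s) = -7/8 + (⅛)*(-171) = -7/8 - 171/8 = -89/4)
(-3826 + E(-17)) + x(-180, -26) = (-3826 - 89/4) + √((-180)² + (-26)²) = -15393/4 + √(32400 + 676) = -15393/4 + √33076 = -15393/4 + 2*√8269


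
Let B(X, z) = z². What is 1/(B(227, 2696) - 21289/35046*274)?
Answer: 17523/127361536975 ≈ 1.3758e-7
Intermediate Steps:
1/(B(227, 2696) - 21289/35046*274) = 1/(2696² - 21289/35046*274) = 1/(7268416 - 21289*1/35046*274) = 1/(7268416 - 21289/35046*274) = 1/(7268416 - 2916593/17523) = 1/(127361536975/17523) = 17523/127361536975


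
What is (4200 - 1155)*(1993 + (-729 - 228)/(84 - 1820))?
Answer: 1505450175/248 ≈ 6.0704e+6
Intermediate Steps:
(4200 - 1155)*(1993 + (-729 - 228)/(84 - 1820)) = 3045*(1993 - 957/(-1736)) = 3045*(1993 - 957*(-1/1736)) = 3045*(1993 + 957/1736) = 3045*(3460805/1736) = 1505450175/248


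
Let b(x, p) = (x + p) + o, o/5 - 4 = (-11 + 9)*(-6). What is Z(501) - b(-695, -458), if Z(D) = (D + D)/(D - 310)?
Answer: 205945/191 ≈ 1078.2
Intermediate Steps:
o = 80 (o = 20 + 5*((-11 + 9)*(-6)) = 20 + 5*(-2*(-6)) = 20 + 5*12 = 20 + 60 = 80)
b(x, p) = 80 + p + x (b(x, p) = (x + p) + 80 = (p + x) + 80 = 80 + p + x)
Z(D) = 2*D/(-310 + D) (Z(D) = (2*D)/(-310 + D) = 2*D/(-310 + D))
Z(501) - b(-695, -458) = 2*501/(-310 + 501) - (80 - 458 - 695) = 2*501/191 - 1*(-1073) = 2*501*(1/191) + 1073 = 1002/191 + 1073 = 205945/191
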